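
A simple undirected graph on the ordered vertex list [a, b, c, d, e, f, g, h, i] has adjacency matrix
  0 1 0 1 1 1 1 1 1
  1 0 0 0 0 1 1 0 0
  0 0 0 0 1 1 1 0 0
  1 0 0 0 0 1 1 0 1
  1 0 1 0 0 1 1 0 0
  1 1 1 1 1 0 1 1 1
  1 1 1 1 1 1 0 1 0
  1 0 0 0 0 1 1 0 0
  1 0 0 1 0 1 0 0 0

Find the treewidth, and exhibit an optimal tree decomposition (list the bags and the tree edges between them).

Treewidth 3.
One such decomposition:
Bags: B1 = {a, e, f, g}  B2 = {a, f, g, h}  B3 = {a, d, f, g}  B4 = {a, b, f, g}  B5 = {c, e, f, g}  B6 = {a, d, f, i}
Tree: B1–B2, B2–B3, B1–B4, B1–B5, B3–B6

Every bag has size at most 4, so the width is 4 − 1 = 3 and tw(G) ≤ 3. For the lower bound, the 4 vertices {c, e, f, g} are pairwise adjacent, and any tree decomposition puts a clique entirely inside one bag — forcing width ≥ 3. Combining the bounds, tw(G) = 3.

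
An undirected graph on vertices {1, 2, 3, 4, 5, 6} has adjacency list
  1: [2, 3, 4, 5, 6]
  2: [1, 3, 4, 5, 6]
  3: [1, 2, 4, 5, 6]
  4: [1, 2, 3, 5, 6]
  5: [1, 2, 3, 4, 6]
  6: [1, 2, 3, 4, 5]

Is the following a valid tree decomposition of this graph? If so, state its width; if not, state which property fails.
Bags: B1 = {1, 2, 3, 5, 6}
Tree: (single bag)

No — vertex 4 appears in no bag.

A tree decomposition must satisfy three properties: every vertex lies in some bag; for every edge, both endpoints lie together in some bag; and for every vertex, the bags containing it form a connected subtree. Here vertex 4 appears in no bag, so the decomposition is invalid.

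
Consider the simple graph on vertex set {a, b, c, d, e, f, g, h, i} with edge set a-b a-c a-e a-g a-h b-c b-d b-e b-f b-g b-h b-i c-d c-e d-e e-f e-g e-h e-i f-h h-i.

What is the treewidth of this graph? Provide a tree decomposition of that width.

Treewidth 3.
One such decomposition:
Bags: B1 = {b, e, f, h}  B2 = {a, b, e, h}  B3 = {a, b, e, g}  B4 = {a, b, c, e}  B5 = {b, c, d, e}  B6 = {b, e, h, i}
Tree: B1–B2, B2–B3, B2–B4, B4–B5, B1–B6

Every bag has size at most 4, so the width is 4 − 1 = 3 and tw(G) ≤ 3. Conversely, {b, c, d, e} is a clique of size 4, and the vertices of any clique must share a bag in every tree decomposition; so some bag has ≥ 4 vertices and tw(G) ≥ 3. Therefore the treewidth is 3.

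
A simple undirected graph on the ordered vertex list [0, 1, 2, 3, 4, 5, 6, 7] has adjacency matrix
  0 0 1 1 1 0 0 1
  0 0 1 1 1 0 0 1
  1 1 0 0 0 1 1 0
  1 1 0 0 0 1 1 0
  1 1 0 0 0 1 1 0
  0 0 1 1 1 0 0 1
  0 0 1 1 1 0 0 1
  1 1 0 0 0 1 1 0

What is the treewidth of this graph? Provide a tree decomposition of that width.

Every bag has size at most 5, so the width is 5 − 1 = 4 and tw(G) ≤ 4. For the lower bound: the 5 vertex sets {3,6}, {4,5}, {0,7}, {1}, {2} are disjoint, each induces a connected subgraph, and every pair is joined by at least one edge of G. Contracting each set to a single vertex therefore yields K_{5} as a minor, and since treewidth is minor-monotone, tw(G) ≥ tw(K_{5}) = 4. Therefore the treewidth is 4.

Treewidth 4.
One optimal decomposition is:
Bags: B1 = {0, 1, 3, 5, 6}  B2 = {0, 1, 4, 5, 6}  B3 = {0, 1, 5, 6, 7}  B4 = {0, 1, 2, 5, 6}
Tree: B1–B2, B2–B3, B3–B4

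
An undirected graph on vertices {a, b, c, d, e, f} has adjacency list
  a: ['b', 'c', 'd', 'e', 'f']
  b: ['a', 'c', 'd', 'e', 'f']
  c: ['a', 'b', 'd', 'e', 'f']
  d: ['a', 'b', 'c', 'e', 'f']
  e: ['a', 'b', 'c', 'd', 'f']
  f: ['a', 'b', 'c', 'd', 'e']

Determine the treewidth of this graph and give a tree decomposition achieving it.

Treewidth 5.
Bags: B1 = {a, b, c, d, e, f}
Tree: (single bag)

A single bag containing all 6 vertices is trivially a valid decomposition of width 5. For the lower bound, the 6 vertices {a, b, c, d, e, f} are pairwise adjacent, and any tree decomposition puts a clique entirely inside one bag — forcing width ≥ 5. Hence tw(G) = 5 exactly.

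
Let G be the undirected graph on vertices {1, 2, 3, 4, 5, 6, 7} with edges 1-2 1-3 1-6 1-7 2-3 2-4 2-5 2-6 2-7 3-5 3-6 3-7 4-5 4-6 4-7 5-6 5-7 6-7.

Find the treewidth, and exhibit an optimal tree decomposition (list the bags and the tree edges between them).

Each bag holds 5 vertices, so the decomposition has width 4, which upper-bounds the treewidth. For the lower bound, the 5 vertices {1, 2, 3, 6, 7} are pairwise adjacent, and any tree decomposition puts a clique entirely inside one bag — forcing width ≥ 4. Hence tw(G) = 4 exactly.

Treewidth 4.
Bags: B1 = {1, 2, 3, 6, 7}  B2 = {2, 3, 5, 6, 7}  B3 = {2, 4, 5, 6, 7}
Tree: B1–B2, B2–B3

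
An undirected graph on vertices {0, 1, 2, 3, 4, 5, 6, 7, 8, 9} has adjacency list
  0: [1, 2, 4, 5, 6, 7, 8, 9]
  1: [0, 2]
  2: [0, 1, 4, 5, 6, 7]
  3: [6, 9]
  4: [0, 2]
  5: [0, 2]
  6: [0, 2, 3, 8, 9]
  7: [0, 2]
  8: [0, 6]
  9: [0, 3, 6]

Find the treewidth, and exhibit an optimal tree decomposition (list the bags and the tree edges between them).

The largest bag has 3 vertices, giving width 2; this decomposition certifies tw(G) ≤ 2. For the lower bound, the 3 vertices {0, 6, 8} are pairwise adjacent, and any tree decomposition puts a clique entirely inside one bag — forcing width ≥ 2. Hence tw(G) = 2 exactly.

Treewidth 2.
One such decomposition:
Bags: B1 = {0, 6, 8}  B2 = {0, 2, 6}  B3 = {0, 2, 7}  B4 = {0, 2, 5}  B5 = {0, 6, 9}  B6 = {3, 6, 9}  B7 = {0, 2, 4}  B8 = {0, 1, 2}
Tree: B1–B2, B2–B3, B2–B4, B2–B5, B5–B6, B3–B7, B2–B8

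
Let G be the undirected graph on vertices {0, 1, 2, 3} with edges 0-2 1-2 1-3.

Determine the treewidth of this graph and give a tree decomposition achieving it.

The largest bag has 2 vertices, giving width 1; this decomposition certifies tw(G) ≤ 1. Since G has at least one edge (e.g. 0–2), it is not an edgeless graph, so tw(G) ≥ 1. Hence tw(G) = 1 exactly.

Treewidth 1.
Bags: B1 = {0, 2}  B2 = {1, 2}  B3 = {1, 3}
Tree: B1–B2, B2–B3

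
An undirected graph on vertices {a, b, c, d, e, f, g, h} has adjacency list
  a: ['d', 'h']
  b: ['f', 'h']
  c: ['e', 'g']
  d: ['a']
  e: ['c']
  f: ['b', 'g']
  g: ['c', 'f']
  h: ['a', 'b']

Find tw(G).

A width-1 tree decomposition is:
Bags: B1 = {a, d}  B2 = {a, h}  B3 = {b, h}  B4 = {b, f}  B5 = {f, g}  B6 = {c, g}  B7 = {c, e}
Tree: B1–B2, B2–B3, B3–B4, B4–B5, B5–B6, B6–B7
The largest bag has 2 vertices, giving width 1; this decomposition certifies tw(G) ≤ 1. Since G has at least one edge (e.g. d–a), it is not an edgeless graph, so tw(G) ≥ 1. Hence tw(G) = 1 exactly.

1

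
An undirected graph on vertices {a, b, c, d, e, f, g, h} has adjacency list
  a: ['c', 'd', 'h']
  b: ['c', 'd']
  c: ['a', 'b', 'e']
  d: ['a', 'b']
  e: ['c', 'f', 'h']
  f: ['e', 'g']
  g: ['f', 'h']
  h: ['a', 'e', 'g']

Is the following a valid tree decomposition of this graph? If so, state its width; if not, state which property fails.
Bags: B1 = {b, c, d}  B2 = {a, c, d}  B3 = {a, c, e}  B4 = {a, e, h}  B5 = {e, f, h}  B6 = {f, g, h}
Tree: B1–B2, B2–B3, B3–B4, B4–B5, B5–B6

Yes; width 2.

Vertex coverage: the bags together contain {a, b, c, d, e, f, g, h}, the full vertex set. Edge coverage: each edge of G has both endpoints in at least one bag. Running intersection: for every vertex, the bags containing it form a connected subtree. All three properties hold, so this is a valid tree decomposition of width max|bag| − 1 = 2, and hence tw(G) ≤ 2.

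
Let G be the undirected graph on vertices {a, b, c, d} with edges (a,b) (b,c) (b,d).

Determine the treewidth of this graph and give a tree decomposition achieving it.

Treewidth 1.
Bags: B1 = {b, d}  B2 = {a, b}  B3 = {b, c}
Tree: B1–B2, B1–B3

Each bag holds 2 vertices, so the decomposition has width 1, which upper-bounds the treewidth. Since G has at least one edge (e.g. b–d), it is not an edgeless graph, so tw(G) ≥ 1. Hence tw(G) = 1 exactly.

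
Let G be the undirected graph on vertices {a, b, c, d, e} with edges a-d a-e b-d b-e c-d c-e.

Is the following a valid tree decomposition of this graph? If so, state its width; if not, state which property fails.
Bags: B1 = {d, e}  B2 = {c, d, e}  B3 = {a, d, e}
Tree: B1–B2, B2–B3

A tree decomposition must satisfy three properties: every vertex lies in some bag; for every edge, both endpoints lie together in some bag; and for every vertex, the bags containing it form a connected subtree. Here vertex b appears in no bag, so the decomposition is invalid.

No — vertex b appears in no bag.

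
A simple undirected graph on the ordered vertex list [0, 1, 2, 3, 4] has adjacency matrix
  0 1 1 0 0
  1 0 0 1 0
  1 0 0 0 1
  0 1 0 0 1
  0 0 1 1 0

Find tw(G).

2

A width-2 tree decomposition is:
Bags: B1 = {2, 3, 4}  B2 = {0, 2, 3}  B3 = {0, 1, 3}
Tree: B1–B2, B2–B3
The largest bag has 3 vertices, giving width 2; this decomposition certifies tw(G) ≤ 2. Since 3–4–2–0–1–3 is a cycle in G, G is not acyclic. Forests are exactly the graphs of treewidth ≤ 1, so tw(G) ≥ 2. Hence tw(G) = 2 exactly.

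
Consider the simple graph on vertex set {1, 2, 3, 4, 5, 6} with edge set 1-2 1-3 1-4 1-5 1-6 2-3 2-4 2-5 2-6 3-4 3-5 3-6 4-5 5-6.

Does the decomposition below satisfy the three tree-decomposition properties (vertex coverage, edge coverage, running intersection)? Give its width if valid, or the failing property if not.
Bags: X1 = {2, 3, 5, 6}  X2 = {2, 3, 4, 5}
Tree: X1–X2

A tree decomposition must satisfy three properties: every vertex lies in some bag; for every edge, both endpoints lie together in some bag; and for every vertex, the bags containing it form a connected subtree. Here vertex 1 appears in no bag, so the decomposition is invalid.

No — vertex 1 appears in no bag.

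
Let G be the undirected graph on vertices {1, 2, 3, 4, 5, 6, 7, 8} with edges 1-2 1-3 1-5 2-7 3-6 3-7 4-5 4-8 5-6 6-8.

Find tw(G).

2

A width-2 tree decomposition is:
Bags: B1 = {2, 3, 7}  B2 = {1, 2, 3}  B3 = {1, 3, 6}  B4 = {1, 5, 6}  B5 = {5, 6, 8}  B6 = {4, 5, 8}
Tree: B1–B2, B2–B3, B3–B4, B4–B5, B5–B6
Every bag has size at most 3, so the width is 3 − 1 = 2 and tw(G) ≤ 2. The edges 7–2–1–3–7 form a cycle, so G is not a tree and its treewidth is at least 2. Combining the bounds, tw(G) = 2.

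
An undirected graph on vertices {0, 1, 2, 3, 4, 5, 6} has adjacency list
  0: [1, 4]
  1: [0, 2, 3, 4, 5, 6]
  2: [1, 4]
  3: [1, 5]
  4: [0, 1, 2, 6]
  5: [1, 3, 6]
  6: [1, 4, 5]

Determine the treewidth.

A width-2 tree decomposition is:
Bags: B1 = {0, 1, 4}  B2 = {1, 4, 6}  B3 = {1, 5, 6}  B4 = {1, 3, 5}  B5 = {1, 2, 4}
Tree: B1–B2, B2–B3, B3–B4, B2–B5
Every bag has size at most 3, so the width is 3 − 1 = 2 and tw(G) ≤ 2. On the other hand G contains the 3-clique {1, 3, 5}. A clique must lie in a single bag of any decomposition, so no decomposition can have width below 2. The upper and lower bounds meet at 2, so that is the treewidth.

2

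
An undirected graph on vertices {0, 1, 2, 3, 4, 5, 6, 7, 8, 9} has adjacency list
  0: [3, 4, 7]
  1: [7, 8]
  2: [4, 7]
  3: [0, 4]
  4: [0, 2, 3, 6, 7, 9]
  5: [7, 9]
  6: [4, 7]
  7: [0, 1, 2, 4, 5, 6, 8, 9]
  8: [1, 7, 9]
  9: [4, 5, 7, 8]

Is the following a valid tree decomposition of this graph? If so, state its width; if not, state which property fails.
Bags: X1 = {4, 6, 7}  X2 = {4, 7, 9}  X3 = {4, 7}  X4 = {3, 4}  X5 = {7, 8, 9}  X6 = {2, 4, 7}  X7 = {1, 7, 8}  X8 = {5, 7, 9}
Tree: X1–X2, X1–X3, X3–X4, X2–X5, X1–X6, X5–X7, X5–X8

No — vertex 0 appears in no bag.

A tree decomposition must satisfy three properties: every vertex lies in some bag; for every edge, both endpoints lie together in some bag; and for every vertex, the bags containing it form a connected subtree. Here vertex 0 appears in no bag, so the decomposition is invalid.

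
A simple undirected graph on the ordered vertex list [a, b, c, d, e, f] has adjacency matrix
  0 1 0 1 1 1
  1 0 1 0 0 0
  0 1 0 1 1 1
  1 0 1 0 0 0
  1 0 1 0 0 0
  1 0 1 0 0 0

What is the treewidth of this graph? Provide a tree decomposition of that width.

Treewidth 2.
One such decomposition:
Bags: B1 = {a, c, e}  B2 = {a, b, c}  B3 = {a, c, d}  B4 = {a, c, f}
Tree: B1–B2, B2–B3, B3–B4

The largest bag has 3 vertices, giving width 2; this decomposition certifies tw(G) ≤ 2. The edges a–e–c–b–a form a cycle, so G is not a tree and its treewidth is at least 2. Combining the bounds, tw(G) = 2.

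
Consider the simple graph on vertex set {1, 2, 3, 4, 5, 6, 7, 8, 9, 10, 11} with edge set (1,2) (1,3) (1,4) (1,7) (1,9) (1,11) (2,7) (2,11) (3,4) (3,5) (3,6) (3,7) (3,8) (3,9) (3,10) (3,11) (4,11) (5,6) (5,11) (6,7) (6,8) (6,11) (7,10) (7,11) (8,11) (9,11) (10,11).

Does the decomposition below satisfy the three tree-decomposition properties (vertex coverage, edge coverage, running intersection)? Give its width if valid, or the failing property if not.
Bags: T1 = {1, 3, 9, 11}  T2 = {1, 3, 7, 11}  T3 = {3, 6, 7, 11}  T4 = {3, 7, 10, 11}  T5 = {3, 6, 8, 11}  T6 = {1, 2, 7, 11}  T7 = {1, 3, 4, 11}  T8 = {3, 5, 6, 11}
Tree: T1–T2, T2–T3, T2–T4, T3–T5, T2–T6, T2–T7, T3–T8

Yes; width 3.

Checking the three conditions: (i) the bags cover all of {1, 2, 3, 4, 5, 6, 7, 8, 9, 10, 11}; (ii) for each edge, some bag contains both endpoints; (iii) the bags containing any fixed vertex form a subtree. All hold, so the decomposition is valid with width 4 − 1 = 3.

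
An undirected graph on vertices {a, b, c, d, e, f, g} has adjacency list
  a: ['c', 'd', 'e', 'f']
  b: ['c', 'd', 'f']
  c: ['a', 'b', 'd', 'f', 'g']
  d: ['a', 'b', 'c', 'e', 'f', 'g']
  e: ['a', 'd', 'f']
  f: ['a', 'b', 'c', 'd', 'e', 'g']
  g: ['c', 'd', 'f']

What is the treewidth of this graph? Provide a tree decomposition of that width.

Treewidth 3.
One such decomposition:
Bags: B1 = {b, c, d, f}  B2 = {a, c, d, f}  B3 = {c, d, f, g}  B4 = {a, d, e, f}
Tree: B1–B2, B1–B3, B2–B4

Each bag holds 4 vertices, so the decomposition has width 3, which upper-bounds the treewidth. On the other hand G contains the 4-clique {a, d, e, f}. A clique must lie in a single bag of any decomposition, so no decomposition can have width below 3. Combining the bounds, tw(G) = 3.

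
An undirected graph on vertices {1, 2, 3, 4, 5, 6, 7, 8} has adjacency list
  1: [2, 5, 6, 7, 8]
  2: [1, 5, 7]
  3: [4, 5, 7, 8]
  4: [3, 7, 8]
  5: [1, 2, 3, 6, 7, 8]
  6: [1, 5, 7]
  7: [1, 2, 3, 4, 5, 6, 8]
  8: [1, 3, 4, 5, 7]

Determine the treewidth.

3

A width-3 tree decomposition is:
Bags: B1 = {1, 2, 5, 7}  B2 = {1, 5, 7, 8}  B3 = {1, 5, 6, 7}  B4 = {3, 5, 7, 8}  B5 = {3, 4, 7, 8}
Tree: B1–B2, B1–B3, B2–B4, B4–B5
Every bag has size at most 4, so the width is 4 − 1 = 3 and tw(G) ≤ 3. On the other hand G contains the 4-clique {3, 4, 7, 8}. A clique must lie in a single bag of any decomposition, so no decomposition can have width below 3. Therefore the treewidth is 3.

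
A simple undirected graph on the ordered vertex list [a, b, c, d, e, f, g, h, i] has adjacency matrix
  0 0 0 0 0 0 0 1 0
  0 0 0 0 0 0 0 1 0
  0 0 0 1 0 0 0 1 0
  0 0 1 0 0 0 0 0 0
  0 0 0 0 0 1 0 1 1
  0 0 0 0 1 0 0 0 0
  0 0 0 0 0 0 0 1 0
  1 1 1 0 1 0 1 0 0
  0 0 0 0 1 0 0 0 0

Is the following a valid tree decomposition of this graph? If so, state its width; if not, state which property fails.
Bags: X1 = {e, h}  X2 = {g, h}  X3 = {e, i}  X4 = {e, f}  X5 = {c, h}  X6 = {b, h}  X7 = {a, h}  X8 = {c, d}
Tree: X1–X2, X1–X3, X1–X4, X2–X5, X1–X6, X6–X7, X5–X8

Checking the three conditions: (i) the bags cover all of {a, b, c, d, e, f, g, h, i}; (ii) for each edge, some bag contains both endpoints; (iii) the bags containing any fixed vertex form a subtree. All hold, so the decomposition is valid with width 2 − 1 = 1.

Yes; width 1.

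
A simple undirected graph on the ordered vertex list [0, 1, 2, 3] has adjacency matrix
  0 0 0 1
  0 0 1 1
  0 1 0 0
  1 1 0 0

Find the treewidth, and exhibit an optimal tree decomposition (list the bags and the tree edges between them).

The largest bag has 2 vertices, giving width 1; this decomposition certifies tw(G) ≤ 1. Since G has at least one edge (e.g. 3–1), it is not an edgeless graph, so tw(G) ≥ 1. Combining the bounds, tw(G) = 1.

Treewidth 1.
One optimal decomposition is:
Bags: B1 = {1, 3}  B2 = {1, 2}  B3 = {0, 3}
Tree: B1–B2, B1–B3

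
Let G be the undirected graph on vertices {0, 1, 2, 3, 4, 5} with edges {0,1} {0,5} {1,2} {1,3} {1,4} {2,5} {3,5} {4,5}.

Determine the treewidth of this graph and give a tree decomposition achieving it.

Treewidth 2.
One such decomposition:
Bags: B1 = {1, 2, 5}  B2 = {1, 4, 5}  B3 = {0, 1, 5}  B4 = {1, 3, 5}
Tree: B1–B2, B2–B3, B3–B4

The largest bag has 3 vertices, giving width 2; this decomposition certifies tw(G) ≤ 2. The edges 1–2–5–4–1 form a cycle, so G is not a tree and its treewidth is at least 2. Therefore the treewidth is 2.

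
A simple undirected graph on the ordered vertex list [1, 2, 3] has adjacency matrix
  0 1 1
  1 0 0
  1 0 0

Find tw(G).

A width-1 tree decomposition is:
Bags: B1 = {1, 3}  B2 = {1, 2}
Tree: B1–B2
The largest bag has 2 vertices, giving width 1; this decomposition certifies tw(G) ≤ 1. G has an edge, so its treewidth is at least 1. Combining the bounds, tw(G) = 1.

1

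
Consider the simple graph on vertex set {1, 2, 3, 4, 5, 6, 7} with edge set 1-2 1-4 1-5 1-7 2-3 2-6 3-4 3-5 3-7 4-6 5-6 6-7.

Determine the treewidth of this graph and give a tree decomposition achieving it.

Treewidth 3.
One such decomposition:
Bags: B1 = {1, 3, 5, 6}  B2 = {1, 3, 4, 6}  B3 = {1, 2, 3, 6}  B4 = {1, 3, 6, 7}
Tree: B1–B2, B2–B3, B3–B4

Each bag holds 4 vertices, so the decomposition has width 3, which upper-bounds the treewidth. For the lower bound: the 4 vertex sets {5,6}, {3,4}, {1}, {2} are disjoint, each induces a connected subgraph, and every pair is joined by at least one edge of G. Contracting each set to a single vertex therefore yields K_{4} as a minor, and since treewidth is minor-monotone, tw(G) ≥ tw(K_{4}) = 3. Combining the bounds, tw(G) = 3.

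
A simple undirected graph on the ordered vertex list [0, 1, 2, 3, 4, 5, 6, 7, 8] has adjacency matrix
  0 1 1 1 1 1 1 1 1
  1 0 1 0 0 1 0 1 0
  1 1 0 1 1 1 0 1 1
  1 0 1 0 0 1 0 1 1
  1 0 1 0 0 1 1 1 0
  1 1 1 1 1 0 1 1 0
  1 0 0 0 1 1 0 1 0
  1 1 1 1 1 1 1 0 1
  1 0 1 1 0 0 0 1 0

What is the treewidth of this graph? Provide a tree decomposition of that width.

Each bag holds 5 vertices, so the decomposition has width 4, which upper-bounds the treewidth. For the lower bound, the 5 vertices {0, 2, 3, 7, 8} are pairwise adjacent, and any tree decomposition puts a clique entirely inside one bag — forcing width ≥ 4. Therefore the treewidth is 4.

Treewidth 4.
One optimal decomposition is:
Bags: B1 = {0, 2, 3, 5, 7}  B2 = {0, 1, 2, 5, 7}  B3 = {0, 2, 4, 5, 7}  B4 = {0, 2, 3, 7, 8}  B5 = {0, 4, 5, 6, 7}
Tree: B1–B2, B1–B3, B1–B4, B3–B5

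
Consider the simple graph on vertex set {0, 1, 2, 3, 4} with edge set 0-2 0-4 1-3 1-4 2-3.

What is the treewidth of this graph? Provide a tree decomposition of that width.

Treewidth 2.
One optimal decomposition is:
Bags: B1 = {0, 2, 3}  B2 = {0, 3, 4}  B3 = {1, 3, 4}
Tree: B1–B2, B2–B3

Every bag has size at most 3, so the width is 3 − 1 = 2 and tw(G) ≤ 2. Since 3–2–0–4–1–3 is a cycle in G, G is not acyclic. Forests are exactly the graphs of treewidth ≤ 1, so tw(G) ≥ 2. The upper and lower bounds meet at 2, so that is the treewidth.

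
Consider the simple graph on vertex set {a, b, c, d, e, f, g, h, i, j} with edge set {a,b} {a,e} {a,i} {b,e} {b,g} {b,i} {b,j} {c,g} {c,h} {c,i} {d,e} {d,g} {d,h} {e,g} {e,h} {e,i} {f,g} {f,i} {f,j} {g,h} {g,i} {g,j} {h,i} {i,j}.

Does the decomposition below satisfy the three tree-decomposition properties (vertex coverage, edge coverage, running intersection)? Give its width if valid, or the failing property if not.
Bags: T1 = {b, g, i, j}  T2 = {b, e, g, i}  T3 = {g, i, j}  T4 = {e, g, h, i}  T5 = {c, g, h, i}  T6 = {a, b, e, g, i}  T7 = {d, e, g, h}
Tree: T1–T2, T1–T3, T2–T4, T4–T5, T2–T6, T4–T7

No — vertex f appears in no bag.

A tree decomposition must satisfy three properties: every vertex lies in some bag; for every edge, both endpoints lie together in some bag; and for every vertex, the bags containing it form a connected subtree. Here vertex f appears in no bag, so the decomposition is invalid.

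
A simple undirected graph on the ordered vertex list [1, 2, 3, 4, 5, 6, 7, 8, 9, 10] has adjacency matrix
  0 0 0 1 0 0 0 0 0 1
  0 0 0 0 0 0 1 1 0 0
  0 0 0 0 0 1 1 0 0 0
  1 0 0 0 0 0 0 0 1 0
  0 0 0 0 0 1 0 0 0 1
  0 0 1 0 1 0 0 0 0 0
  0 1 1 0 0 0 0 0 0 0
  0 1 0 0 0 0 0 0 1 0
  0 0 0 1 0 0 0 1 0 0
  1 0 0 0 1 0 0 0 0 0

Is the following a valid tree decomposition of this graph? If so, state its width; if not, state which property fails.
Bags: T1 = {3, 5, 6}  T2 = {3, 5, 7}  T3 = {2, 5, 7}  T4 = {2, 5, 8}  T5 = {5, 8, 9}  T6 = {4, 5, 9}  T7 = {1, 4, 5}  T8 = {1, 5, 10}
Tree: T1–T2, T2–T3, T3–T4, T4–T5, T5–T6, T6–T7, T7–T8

Every vertex of G appears in some bag (union = {1, 2, 3, 4, 5, 6, 7, 8, 9, 10}); every edge is covered by a bag; and for each vertex v the set of bags containing v is connected in the bag tree. The decomposition is therefore valid. The largest bag has 3 vertices, so the width is 2.

Yes; width 2.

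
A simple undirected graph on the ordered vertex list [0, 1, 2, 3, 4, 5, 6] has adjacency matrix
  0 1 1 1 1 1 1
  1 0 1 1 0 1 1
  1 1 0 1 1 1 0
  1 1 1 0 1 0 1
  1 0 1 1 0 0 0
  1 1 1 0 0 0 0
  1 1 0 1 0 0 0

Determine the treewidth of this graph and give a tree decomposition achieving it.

Treewidth 3.
One optimal decomposition is:
Bags: B1 = {0, 1, 2, 3}  B2 = {0, 1, 3, 6}  B3 = {0, 2, 3, 4}  B4 = {0, 1, 2, 5}
Tree: B1–B2, B1–B3, B1–B4

Each bag holds 4 vertices, so the decomposition has width 3, which upper-bounds the treewidth. Conversely, {0, 1, 2, 3} is a clique of size 4, and the vertices of any clique must share a bag in every tree decomposition; so some bag has ≥ 4 vertices and tw(G) ≥ 3. The upper and lower bounds meet at 3, so that is the treewidth.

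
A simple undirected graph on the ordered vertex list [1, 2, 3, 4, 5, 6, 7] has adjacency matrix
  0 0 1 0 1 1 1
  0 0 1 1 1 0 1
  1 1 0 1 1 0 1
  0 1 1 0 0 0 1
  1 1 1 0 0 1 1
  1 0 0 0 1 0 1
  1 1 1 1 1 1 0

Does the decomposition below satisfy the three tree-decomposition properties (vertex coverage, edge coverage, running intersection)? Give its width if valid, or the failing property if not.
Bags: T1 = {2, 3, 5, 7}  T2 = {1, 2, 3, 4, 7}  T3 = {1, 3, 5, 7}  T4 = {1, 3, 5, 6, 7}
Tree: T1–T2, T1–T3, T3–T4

A tree decomposition must satisfy three properties: every vertex lies in some bag; for every edge, both endpoints lie together in some bag; and for every vertex, the bags containing it form a connected subtree. Here bags containing vertex 1 are not connected in the tree, so the decomposition is invalid.

No — bags containing vertex 1 are not connected in the tree.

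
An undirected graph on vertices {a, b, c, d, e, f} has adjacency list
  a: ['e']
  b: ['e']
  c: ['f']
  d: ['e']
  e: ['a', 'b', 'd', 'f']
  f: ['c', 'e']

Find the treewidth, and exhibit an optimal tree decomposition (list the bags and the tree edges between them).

Every bag has size at most 2, so the width is 2 − 1 = 1 and tw(G) ≤ 1. Any graph with an edge has treewidth ≥ 1, and G has the edge a–e. The upper and lower bounds meet at 1, so that is the treewidth.

Treewidth 1.
Bags: B1 = {a, e}  B2 = {d, e}  B3 = {e, f}  B4 = {b, e}  B5 = {c, f}
Tree: B1–B2, B2–B3, B1–B4, B3–B5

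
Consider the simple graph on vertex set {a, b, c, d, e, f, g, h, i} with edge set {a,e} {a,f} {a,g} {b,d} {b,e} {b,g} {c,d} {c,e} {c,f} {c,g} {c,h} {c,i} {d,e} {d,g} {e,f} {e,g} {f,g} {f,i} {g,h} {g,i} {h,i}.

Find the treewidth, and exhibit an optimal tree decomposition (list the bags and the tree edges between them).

The largest bag has 4 vertices, giving width 3; this decomposition certifies tw(G) ≤ 3. On the other hand G contains the 4-clique {c, d, e, g}. A clique must lie in a single bag of any decomposition, so no decomposition can have width below 3. The upper and lower bounds meet at 3, so that is the treewidth.

Treewidth 3.
One such decomposition:
Bags: B1 = {c, d, e, g}  B2 = {c, e, f, g}  B3 = {b, d, e, g}  B4 = {a, e, f, g}  B5 = {c, f, g, i}  B6 = {c, g, h, i}
Tree: B1–B2, B1–B3, B2–B4, B2–B5, B5–B6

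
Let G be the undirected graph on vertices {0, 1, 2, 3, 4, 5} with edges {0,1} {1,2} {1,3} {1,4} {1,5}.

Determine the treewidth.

1

A width-1 tree decomposition is:
Bags: B1 = {1, 2}  B2 = {1, 5}  B3 = {1, 3}  B4 = {0, 1}  B5 = {1, 4}
Tree: B1–B2, B2–B3, B3–B4, B2–B5
Each bag holds 2 vertices, so the decomposition has width 1, which upper-bounds the treewidth. G has an edge, so its treewidth is at least 1. Combining the bounds, tw(G) = 1.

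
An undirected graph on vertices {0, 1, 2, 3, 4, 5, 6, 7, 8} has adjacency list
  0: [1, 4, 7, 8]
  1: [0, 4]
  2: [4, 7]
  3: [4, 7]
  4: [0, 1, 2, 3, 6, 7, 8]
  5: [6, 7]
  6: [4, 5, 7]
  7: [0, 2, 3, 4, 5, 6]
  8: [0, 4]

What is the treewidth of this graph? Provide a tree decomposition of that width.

Treewidth 2.
One such decomposition:
Bags: B1 = {4, 6, 7}  B2 = {2, 4, 7}  B3 = {0, 4, 7}  B4 = {0, 4, 8}  B5 = {0, 1, 4}  B6 = {5, 6, 7}  B7 = {3, 4, 7}
Tree: B1–B2, B1–B3, B3–B4, B3–B5, B1–B6, B1–B7

The largest bag has 3 vertices, giving width 2; this decomposition certifies tw(G) ≤ 2. On the other hand G contains the 3-clique {0, 4, 8}. A clique must lie in a single bag of any decomposition, so no decomposition can have width below 2. The upper and lower bounds meet at 2, so that is the treewidth.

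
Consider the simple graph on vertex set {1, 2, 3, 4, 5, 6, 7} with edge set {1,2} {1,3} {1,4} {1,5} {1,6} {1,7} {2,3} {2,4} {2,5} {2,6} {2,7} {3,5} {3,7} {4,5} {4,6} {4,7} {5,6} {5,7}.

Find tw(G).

4

A width-4 tree decomposition is:
Bags: B1 = {1, 2, 4, 5, 7}  B2 = {1, 2, 4, 5, 6}  B3 = {1, 2, 3, 5, 7}
Tree: B1–B2, B1–B3
Every bag has size at most 5, so the width is 5 − 1 = 4 and tw(G) ≤ 4. Conversely, {1, 2, 3, 5, 7} is a clique of size 5, and the vertices of any clique must share a bag in every tree decomposition; so some bag has ≥ 5 vertices and tw(G) ≥ 4. Hence tw(G) = 4 exactly.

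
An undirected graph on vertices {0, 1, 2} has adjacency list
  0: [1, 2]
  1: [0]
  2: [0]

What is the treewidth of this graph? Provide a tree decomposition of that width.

The largest bag has 2 vertices, giving width 1; this decomposition certifies tw(G) ≤ 1. Since G has at least one edge (e.g. 0–1), it is not an edgeless graph, so tw(G) ≥ 1. The upper and lower bounds meet at 1, so that is the treewidth.

Treewidth 1.
Bags: B1 = {0, 1}  B2 = {0, 2}
Tree: B1–B2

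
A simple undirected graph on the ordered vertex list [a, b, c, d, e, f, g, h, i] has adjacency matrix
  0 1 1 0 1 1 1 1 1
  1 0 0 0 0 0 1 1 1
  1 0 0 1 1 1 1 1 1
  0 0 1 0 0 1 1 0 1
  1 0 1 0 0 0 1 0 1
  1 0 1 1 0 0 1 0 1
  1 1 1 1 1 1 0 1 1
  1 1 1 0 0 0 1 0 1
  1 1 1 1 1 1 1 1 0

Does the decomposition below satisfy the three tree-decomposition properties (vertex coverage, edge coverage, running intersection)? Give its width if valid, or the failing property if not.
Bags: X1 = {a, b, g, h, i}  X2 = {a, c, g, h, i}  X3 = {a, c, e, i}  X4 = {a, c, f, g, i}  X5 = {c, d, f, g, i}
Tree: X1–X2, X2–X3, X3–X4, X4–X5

A tree decomposition must satisfy three properties: every vertex lies in some bag; for every edge, both endpoints lie together in some bag; and for every vertex, the bags containing it form a connected subtree. Here edge (g,e) lies in no bag, so the decomposition is invalid.

No — edge (g,e) lies in no bag.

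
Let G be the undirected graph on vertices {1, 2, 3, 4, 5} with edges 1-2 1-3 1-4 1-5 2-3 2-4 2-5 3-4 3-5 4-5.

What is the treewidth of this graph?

A width-4 tree decomposition is:
Bags: B1 = {1, 2, 3, 4, 5}
Tree: (single bag)
With just one bag of size 5, the width is 5 − 1 = 4, so tw(G) ≤ 4. Conversely, {1, 2, 3, 4, 5} is a clique of size 5, and the vertices of any clique must share a bag in every tree decomposition; so some bag has ≥ 5 vertices and tw(G) ≥ 4. Combining the bounds, tw(G) = 4.

4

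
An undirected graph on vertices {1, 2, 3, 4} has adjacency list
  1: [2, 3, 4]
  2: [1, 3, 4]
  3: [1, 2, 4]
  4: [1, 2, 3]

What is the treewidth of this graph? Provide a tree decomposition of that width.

With just one bag of size 4, the width is 4 − 1 = 3, so tw(G) ≤ 3. For the lower bound, the 4 vertices {1, 2, 3, 4} are pairwise adjacent, and any tree decomposition puts a clique entirely inside one bag — forcing width ≥ 3. Hence tw(G) = 3 exactly.

Treewidth 3.
One such decomposition:
Bags: B1 = {1, 2, 3, 4}
Tree: (single bag)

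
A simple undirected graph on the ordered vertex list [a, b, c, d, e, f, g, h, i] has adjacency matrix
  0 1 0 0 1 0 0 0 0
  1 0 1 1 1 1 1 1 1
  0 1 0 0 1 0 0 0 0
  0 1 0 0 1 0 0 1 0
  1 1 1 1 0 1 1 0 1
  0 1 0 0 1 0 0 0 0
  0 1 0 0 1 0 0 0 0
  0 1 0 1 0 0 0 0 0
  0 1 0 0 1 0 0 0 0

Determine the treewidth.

2

A width-2 tree decomposition is:
Bags: B1 = {b, e, g}  B2 = {b, e, f}  B3 = {b, d, e}  B4 = {b, d, h}  B5 = {b, e, i}  B6 = {a, b, e}  B7 = {b, c, e}
Tree: B1–B2, B2–B3, B3–B4, B1–B5, B2–B6, B3–B7
The largest bag has 3 vertices, giving width 2; this decomposition certifies tw(G) ≤ 2. For the lower bound, the 3 vertices {b, d, e} are pairwise adjacent, and any tree decomposition puts a clique entirely inside one bag — forcing width ≥ 2. The upper and lower bounds meet at 2, so that is the treewidth.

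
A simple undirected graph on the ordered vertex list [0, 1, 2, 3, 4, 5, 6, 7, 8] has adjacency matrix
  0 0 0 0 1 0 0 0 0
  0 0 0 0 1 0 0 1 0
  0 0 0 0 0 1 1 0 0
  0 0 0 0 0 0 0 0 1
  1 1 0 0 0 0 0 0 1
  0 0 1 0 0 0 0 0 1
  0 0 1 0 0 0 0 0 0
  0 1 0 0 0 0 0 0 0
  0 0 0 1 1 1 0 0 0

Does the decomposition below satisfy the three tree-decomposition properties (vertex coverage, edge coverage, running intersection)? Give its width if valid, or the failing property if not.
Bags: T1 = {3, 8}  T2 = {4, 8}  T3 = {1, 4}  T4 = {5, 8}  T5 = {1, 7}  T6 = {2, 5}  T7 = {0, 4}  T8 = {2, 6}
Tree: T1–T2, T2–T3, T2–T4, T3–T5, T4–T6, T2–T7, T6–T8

Yes; width 1.

Every vertex of G appears in some bag (union = {0, 1, 2, 3, 4, 5, 6, 7, 8}); every edge is covered by a bag; and for each vertex v the set of bags containing v is connected in the bag tree. The decomposition is therefore valid. The largest bag has 2 vertices, so the width is 1.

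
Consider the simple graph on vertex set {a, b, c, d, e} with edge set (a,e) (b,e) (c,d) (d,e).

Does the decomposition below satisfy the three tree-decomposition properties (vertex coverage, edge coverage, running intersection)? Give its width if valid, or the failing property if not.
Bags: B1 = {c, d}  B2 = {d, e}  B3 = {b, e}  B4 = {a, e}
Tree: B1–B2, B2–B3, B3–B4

Yes; width 1.

Every vertex of G appears in some bag (union = {a, b, c, d, e}); every edge is covered by a bag; and for each vertex v the set of bags containing v is connected in the bag tree. The decomposition is therefore valid. The largest bag has 2 vertices, so the width is 1.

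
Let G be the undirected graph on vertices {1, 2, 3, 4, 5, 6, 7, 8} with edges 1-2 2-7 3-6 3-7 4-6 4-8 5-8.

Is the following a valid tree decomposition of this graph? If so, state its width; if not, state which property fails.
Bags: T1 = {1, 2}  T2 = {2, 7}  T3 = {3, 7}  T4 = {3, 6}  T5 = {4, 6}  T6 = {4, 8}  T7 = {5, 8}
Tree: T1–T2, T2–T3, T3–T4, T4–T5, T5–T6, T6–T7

Every vertex of G appears in some bag (union = {1, 2, 3, 4, 5, 6, 7, 8}); every edge is covered by a bag; and for each vertex v the set of bags containing v is connected in the bag tree. The decomposition is therefore valid. The largest bag has 2 vertices, so the width is 1.

Yes; width 1.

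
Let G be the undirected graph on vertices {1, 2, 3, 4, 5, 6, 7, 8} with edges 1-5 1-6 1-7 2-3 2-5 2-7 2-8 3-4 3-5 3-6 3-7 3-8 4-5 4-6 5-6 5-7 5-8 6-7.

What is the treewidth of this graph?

A width-3 tree decomposition is:
Bags: B1 = {3, 5, 6, 7}  B2 = {2, 3, 5, 7}  B3 = {2, 3, 5, 8}  B4 = {3, 4, 5, 6}  B5 = {1, 5, 6, 7}
Tree: B1–B2, B2–B3, B1–B4, B1–B5
Every bag has size at most 4, so the width is 4 − 1 = 3 and tw(G) ≤ 3. On the other hand G contains the 4-clique {1, 5, 6, 7}. A clique must lie in a single bag of any decomposition, so no decomposition can have width below 3. Combining the bounds, tw(G) = 3.

3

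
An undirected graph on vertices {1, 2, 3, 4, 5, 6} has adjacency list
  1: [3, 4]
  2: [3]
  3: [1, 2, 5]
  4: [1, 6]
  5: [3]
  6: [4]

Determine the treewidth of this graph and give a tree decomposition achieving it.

Treewidth 1.
One optimal decomposition is:
Bags: B1 = {1, 3}  B2 = {2, 3}  B3 = {1, 4}  B4 = {4, 6}  B5 = {3, 5}
Tree: B1–B2, B1–B3, B3–B4, B2–B5

Every bag has size at most 2, so the width is 2 − 1 = 1 and tw(G) ≤ 1. Any graph with an edge has treewidth ≥ 1, and G has the edge 3–1. Combining the bounds, tw(G) = 1.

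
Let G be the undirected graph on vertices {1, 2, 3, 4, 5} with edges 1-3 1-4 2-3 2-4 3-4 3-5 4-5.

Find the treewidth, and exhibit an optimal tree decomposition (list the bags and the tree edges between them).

Treewidth 2.
Bags: B1 = {2, 3, 4}  B2 = {1, 3, 4}  B3 = {3, 4, 5}
Tree: B1–B2, B2–B3

Each bag holds 3 vertices, so the decomposition has width 2, which upper-bounds the treewidth. On the other hand G contains the 3-clique {1, 3, 4}. A clique must lie in a single bag of any decomposition, so no decomposition can have width below 2. The upper and lower bounds meet at 2, so that is the treewidth.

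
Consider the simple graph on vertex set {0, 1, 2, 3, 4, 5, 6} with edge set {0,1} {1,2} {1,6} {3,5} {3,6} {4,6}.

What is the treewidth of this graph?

A width-1 tree decomposition is:
Bags: B1 = {1, 6}  B2 = {3, 6}  B3 = {0, 1}  B4 = {1, 2}  B5 = {4, 6}  B6 = {3, 5}
Tree: B1–B2, B1–B3, B1–B4, B1–B5, B2–B6
The largest bag has 2 vertices, giving width 1; this decomposition certifies tw(G) ≤ 1. Since G has at least one edge (e.g. 1–6), it is not an edgeless graph, so tw(G) ≥ 1. The upper and lower bounds meet at 1, so that is the treewidth.

1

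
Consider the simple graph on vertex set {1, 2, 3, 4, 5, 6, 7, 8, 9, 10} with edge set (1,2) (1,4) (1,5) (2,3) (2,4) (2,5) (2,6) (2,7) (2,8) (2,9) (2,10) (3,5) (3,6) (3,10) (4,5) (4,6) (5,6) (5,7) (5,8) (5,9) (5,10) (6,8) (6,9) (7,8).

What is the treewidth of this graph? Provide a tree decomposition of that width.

Treewidth 3.
Bags: B1 = {2, 5, 7, 8}  B2 = {2, 5, 6, 8}  B3 = {2, 3, 5, 6}  B4 = {2, 4, 5, 6}  B5 = {2, 3, 5, 10}  B6 = {1, 2, 4, 5}  B7 = {2, 5, 6, 9}
Tree: B1–B2, B2–B3, B3–B4, B3–B5, B4–B6, B2–B7

Each bag holds 4 vertices, so the decomposition has width 3, which upper-bounds the treewidth. On the other hand G contains the 4-clique {1, 2, 4, 5}. A clique must lie in a single bag of any decomposition, so no decomposition can have width below 3. Hence tw(G) = 3 exactly.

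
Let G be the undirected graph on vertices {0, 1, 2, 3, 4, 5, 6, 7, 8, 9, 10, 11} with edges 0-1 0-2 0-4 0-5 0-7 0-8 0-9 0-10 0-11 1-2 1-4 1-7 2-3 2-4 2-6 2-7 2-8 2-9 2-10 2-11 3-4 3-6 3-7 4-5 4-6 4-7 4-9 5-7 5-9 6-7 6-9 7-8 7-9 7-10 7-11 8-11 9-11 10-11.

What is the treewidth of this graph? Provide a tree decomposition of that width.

Treewidth 4.
One such decomposition:
Bags: B1 = {0, 2, 7, 9, 11}  B2 = {0, 2, 7, 10, 11}  B3 = {0, 2, 4, 7, 9}  B4 = {2, 4, 6, 7, 9}  B5 = {0, 2, 7, 8, 11}  B6 = {0, 1, 2, 4, 7}  B7 = {0, 4, 5, 7, 9}  B8 = {2, 3, 4, 6, 7}
Tree: B1–B2, B1–B3, B3–B4, B1–B5, B3–B6, B3–B7, B4–B8

Every bag has size at most 5, so the width is 5 − 1 = 4 and tw(G) ≤ 4. For the lower bound, the 5 vertices {0, 1, 2, 4, 7} are pairwise adjacent, and any tree decomposition puts a clique entirely inside one bag — forcing width ≥ 4. Combining the bounds, tw(G) = 4.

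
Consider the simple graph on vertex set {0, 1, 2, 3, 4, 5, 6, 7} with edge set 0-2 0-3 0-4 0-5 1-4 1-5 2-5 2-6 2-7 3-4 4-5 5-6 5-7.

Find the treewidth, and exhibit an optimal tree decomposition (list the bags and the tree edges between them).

The largest bag has 3 vertices, giving width 2; this decomposition certifies tw(G) ≤ 2. On the other hand G contains the 3-clique {0, 3, 4}. A clique must lie in a single bag of any decomposition, so no decomposition can have width below 2. Combining the bounds, tw(G) = 2.

Treewidth 2.
One optimal decomposition is:
Bags: B1 = {0, 4, 5}  B2 = {0, 2, 5}  B3 = {2, 5, 7}  B4 = {1, 4, 5}  B5 = {2, 5, 6}  B6 = {0, 3, 4}
Tree: B1–B2, B2–B3, B1–B4, B2–B5, B1–B6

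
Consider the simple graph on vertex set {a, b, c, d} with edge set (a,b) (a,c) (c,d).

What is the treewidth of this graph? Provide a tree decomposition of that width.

Each bag holds 2 vertices, so the decomposition has width 1, which upper-bounds the treewidth. G has an edge, so its treewidth is at least 1. The upper and lower bounds meet at 1, so that is the treewidth.

Treewidth 1.
One optimal decomposition is:
Bags: B1 = {a, b}  B2 = {a, c}  B3 = {c, d}
Tree: B1–B2, B2–B3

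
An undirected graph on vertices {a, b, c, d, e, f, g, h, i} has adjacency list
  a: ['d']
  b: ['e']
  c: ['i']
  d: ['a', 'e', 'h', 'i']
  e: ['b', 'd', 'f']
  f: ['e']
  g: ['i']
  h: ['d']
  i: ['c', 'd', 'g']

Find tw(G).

1

A width-1 tree decomposition is:
Bags: B1 = {d, e}  B2 = {b, e}  B3 = {a, d}  B4 = {d, h}  B5 = {d, i}  B6 = {g, i}  B7 = {c, i}  B8 = {e, f}
Tree: B1–B2, B1–B3, B1–B4, B4–B5, B5–B6, B6–B7, B1–B8
Every bag has size at most 2, so the width is 2 − 1 = 1 and tw(G) ≤ 1. Any graph with an edge has treewidth ≥ 1, and G has the edge d–e. The upper and lower bounds meet at 1, so that is the treewidth.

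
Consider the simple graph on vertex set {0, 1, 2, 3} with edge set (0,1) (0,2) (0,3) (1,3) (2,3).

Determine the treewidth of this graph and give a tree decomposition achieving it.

The largest bag has 3 vertices, giving width 2; this decomposition certifies tw(G) ≤ 2. Conversely, {0, 1, 3} is a clique of size 3, and the vertices of any clique must share a bag in every tree decomposition; so some bag has ≥ 3 vertices and tw(G) ≥ 2. The upper and lower bounds meet at 2, so that is the treewidth.

Treewidth 2.
One such decomposition:
Bags: B1 = {0, 1, 3}  B2 = {0, 2, 3}
Tree: B1–B2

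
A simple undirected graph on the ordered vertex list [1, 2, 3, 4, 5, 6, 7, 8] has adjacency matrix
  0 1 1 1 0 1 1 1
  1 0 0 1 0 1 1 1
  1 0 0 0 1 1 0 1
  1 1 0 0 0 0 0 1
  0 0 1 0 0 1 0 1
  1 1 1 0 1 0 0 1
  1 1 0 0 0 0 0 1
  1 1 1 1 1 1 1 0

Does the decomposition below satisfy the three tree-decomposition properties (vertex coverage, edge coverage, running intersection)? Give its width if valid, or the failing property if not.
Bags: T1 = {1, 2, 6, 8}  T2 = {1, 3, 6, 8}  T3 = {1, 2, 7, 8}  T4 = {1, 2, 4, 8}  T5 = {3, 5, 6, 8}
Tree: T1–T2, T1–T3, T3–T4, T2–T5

Yes; width 3.

Vertex coverage: the bags together contain {1, 2, 3, 4, 5, 6, 7, 8}, the full vertex set. Edge coverage: each edge of G has both endpoints in at least one bag. Running intersection: for every vertex, the bags containing it form a connected subtree. All three properties hold, so this is a valid tree decomposition of width max|bag| − 1 = 3, and hence tw(G) ≤ 3.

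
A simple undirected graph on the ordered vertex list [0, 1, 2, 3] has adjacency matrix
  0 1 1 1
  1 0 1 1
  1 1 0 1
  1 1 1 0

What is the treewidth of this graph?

3

A width-3 tree decomposition is:
Bags: B1 = {0, 1, 2, 3}
Tree: (single bag)
A single bag containing all 4 vertices is trivially a valid decomposition of width 3. For the lower bound, the 4 vertices {0, 1, 2, 3} are pairwise adjacent, and any tree decomposition puts a clique entirely inside one bag — forcing width ≥ 3. Therefore the treewidth is 3.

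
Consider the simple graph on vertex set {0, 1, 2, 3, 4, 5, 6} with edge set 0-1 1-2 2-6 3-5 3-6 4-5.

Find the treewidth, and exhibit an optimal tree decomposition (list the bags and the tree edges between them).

Treewidth 1.
One optimal decomposition is:
Bags: B1 = {4, 5}  B2 = {3, 5}  B3 = {3, 6}  B4 = {2, 6}  B5 = {1, 2}  B6 = {0, 1}
Tree: B1–B2, B2–B3, B3–B4, B4–B5, B5–B6

Each bag holds 2 vertices, so the decomposition has width 1, which upper-bounds the treewidth. Any graph with an edge has treewidth ≥ 1, and G has the edge 4–5. Combining the bounds, tw(G) = 1.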